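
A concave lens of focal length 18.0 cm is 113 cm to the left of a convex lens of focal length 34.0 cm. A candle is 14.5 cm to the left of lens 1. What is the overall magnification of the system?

f₁ = −18.0 cm (diverging).
Lens 1: 1/d_i1 = 1/(-18.0) − 1/(14.5) = -0.1245, so d_i1 = -8.031 cm; m₁ = −d_i1/d_o1 = +0.5539.
d_o2 = 113 − (-8.031) = 121.0 cm.
Lens 2: 1/d_i2 = 1/(34.0) − 1/(121.0) = 0.02115, so d_i2 = 47.29 cm; m₂ = −d_i2/d_o2 = -0.3908.
m = m₁·m₂ = (+0.5539)(-0.3908) = -0.216.

m = -0.216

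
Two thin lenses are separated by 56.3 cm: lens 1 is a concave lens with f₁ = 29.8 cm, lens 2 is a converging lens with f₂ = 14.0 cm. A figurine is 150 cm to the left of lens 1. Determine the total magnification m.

f₁ = −29.8 cm (diverging).
Lens 1: 1/d_i1 = 1/(-29.8) − 1/(150) = -0.04022, so d_i1 = -24.86 cm; m₁ = −d_i1/d_o1 = +0.1657.
d_o2 = 56.3 − (-24.86) = 81.16 cm.
Lens 2: 1/d_i2 = 1/(14.0) − 1/(81.16) = 0.05911, so d_i2 = 16.92 cm; m₂ = −d_i2/d_o2 = -0.2085.
m = m₁·m₂ = (+0.1657)(-0.2085) = -0.0345.

m = -0.0345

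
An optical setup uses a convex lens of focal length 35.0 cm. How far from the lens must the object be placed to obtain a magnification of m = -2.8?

47.5 cm

m = −d_i/d_o ⇒ d_i = −m·d_o.
1/f = 1/d_o + 1/d_i = 1/d_o − 1/(m·d_o) = (1 − 1/m)/d_o, so d_o = f(1 − 1/m) = (35.00)(1 − 1/(-2.8)) = 47.5 cm.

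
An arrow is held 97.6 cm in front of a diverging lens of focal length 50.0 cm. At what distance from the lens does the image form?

33.1 cm

For a diverging lens, f = -50.0 cm.
Thin-lens equation: 1/q = 1/f − 1/p = 1/(-50.00) − 1/(97.6) = -0.02000 − 0.01025 = -0.03025, so q = -33.1 cm.
The image is virtual, upright and reduced, on the same side as the object.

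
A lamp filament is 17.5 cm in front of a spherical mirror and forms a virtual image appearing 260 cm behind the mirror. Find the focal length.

Virtual image ⇒ d_i = −260 cm.
1/f = 1/d_o + 1/d_i = 1/(17.5) + 1/(-260) = 0.05330, so f = 18.8 cm.
Since f is positive, the spherical mirror is concave.

f = 18.8 cm (concave)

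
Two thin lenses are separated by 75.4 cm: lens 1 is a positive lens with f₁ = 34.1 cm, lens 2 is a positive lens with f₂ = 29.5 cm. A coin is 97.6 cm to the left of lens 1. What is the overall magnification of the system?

Lens 1: 1/d_i1 = 1/(34.1) − 1/(97.6) = 0.01908, so d_i1 = 52.41 cm; m₁ = −d_i1/d_o1 = -0.5370.
d_o2 = 75.4 − (52.41) = 22.99 cm.
Lens 2: 1/d_i2 = 1/(29.5) − 1/(22.99) = -0.009599, so d_i2 = -104.2 cm; m₂ = −d_i2/d_o2 = +4.531.
m = m₁·m₂ = (-0.5370)(+4.531) = -2.43.

m = -2.43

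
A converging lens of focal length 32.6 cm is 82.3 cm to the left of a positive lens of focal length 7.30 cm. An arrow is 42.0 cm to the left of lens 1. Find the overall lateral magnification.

m = -0.358

Lens 1: 1/d_i1 = 1/(32.6) − 1/(42.0) = 0.006865, so d_i1 = 145.7 cm; m₁ = −d_i1/d_o1 = -3.469.
d_o2 = 82.3 − (145.7) = -63.40 cm (virtual object).
Lens 2: 1/d_i2 = 1/(7.30) − 1/(-63.40) = 0.1528, so d_i2 = 6.546 cm; m₂ = −d_i2/d_o2 = +0.1033.
m = m₁·m₂ = (-3.469)(+0.1033) = -0.358.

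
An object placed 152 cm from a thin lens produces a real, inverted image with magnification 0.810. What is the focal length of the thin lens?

f = 68.0 cm (converging)

m = −d_i/d_o ⇒ d_i = −m·d_o = −(-0.810)·(152) = 123.1 cm.
1/f = 1/d_o + 1/d_i = 1/(152) + 1/(123.1) = 0.01470, so f = 68.0 cm.
Since f is positive, the thin lens is converging.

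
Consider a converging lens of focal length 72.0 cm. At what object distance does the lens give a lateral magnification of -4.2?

m = −d_i/d_o ⇒ d_i = −m·d_o.
1/f = 1/d_o + 1/d_i = 1/d_o − 1/(m·d_o) = (1 − 1/m)/d_o, so d_o = f(1 − 1/m) = (72.00)(1 − 1/(-4.2)) = 89.1 cm.

89.1 cm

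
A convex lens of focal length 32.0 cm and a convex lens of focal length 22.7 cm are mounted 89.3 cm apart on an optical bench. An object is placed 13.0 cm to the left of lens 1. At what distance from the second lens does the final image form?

28.5 cm

Lens 1: 1/d_i1 = 1/f₁ − 1/d_o1 = 1/(32.0) − 1/(13.0) = -0.04567, so d_i1 = -21.89 cm.
The intermediate image is 21.89 cm to the left of lens 1 (virtual), which is 89.3 − (-21.89) = 111.2 cm to the left of lens 2, so d_o2 = +111.2 cm.
Lens 2: 1/d_i2 = 1/f₂ − 1/d_o2 = 1/(22.7) − 1/(111.2) = 0.03506, so d_i2 = 28.5 cm.
The final image is real, 28.5 cm to the right of lens 2 (overall magnification ≈ -0.43).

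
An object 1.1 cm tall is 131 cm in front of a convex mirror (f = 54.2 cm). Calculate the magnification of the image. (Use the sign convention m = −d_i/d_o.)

For a convex mirror, f = -54.2 cm.
1/d_i = 1/f − 1/d_o = 1/(-54.20) − 1/(131) = -0.02608, so d_i = -38.34 cm.
m = −d_i/d_o = −(-38.34)/(131) = +0.293.
The image is virtual, upright and reduced, behind the mirror.

m = +0.293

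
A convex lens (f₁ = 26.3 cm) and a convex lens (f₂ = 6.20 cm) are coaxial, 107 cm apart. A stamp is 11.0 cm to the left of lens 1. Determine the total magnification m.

m = -0.0890

Lens 1: 1/d_i1 = 1/(26.3) − 1/(11.0) = -0.05289, so d_i1 = -18.91 cm; m₁ = −d_i1/d_o1 = +1.719.
d_o2 = 107 − (-18.91) = 125.9 cm.
Lens 2: 1/d_i2 = 1/(6.20) − 1/(125.9) = 0.1533, so d_i2 = 6.521 cm; m₂ = −d_i2/d_o2 = -0.05180.
m = m₁·m₂ = (+1.719)(-0.05180) = -0.0890.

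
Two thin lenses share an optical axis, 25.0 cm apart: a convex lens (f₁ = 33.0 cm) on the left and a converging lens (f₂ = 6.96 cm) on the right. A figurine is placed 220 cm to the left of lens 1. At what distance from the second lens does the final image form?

Lens 1: 1/d_i1 = 1/f₁ − 1/d_o1 = 1/(33.0) − 1/(220) = 0.02576, so d_i1 = 38.82 cm.
The intermediate image is 38.82 cm to the right of lens 1, which lies 13.82 cm to the right of lens 2 — a virtual object — so d_o2 = −13.82 cm.
Lens 2: 1/d_i2 = 1/f₂ − 1/d_o2 = 1/(6.96) − 1/(-13.82) = 0.2160, so d_i2 = 4.63 cm.
The final image is real, 4.63 cm to the right of lens 2 (overall magnification ≈ -0.059).

4.63 cm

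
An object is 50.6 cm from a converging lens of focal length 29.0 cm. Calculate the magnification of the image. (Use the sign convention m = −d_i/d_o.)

1/d_i = 1/f − 1/d_o = 1/(29.00) − 1/(50.6) = 0.01472, so d_i = 67.94 cm.
m = −d_i/d_o = −(67.94)/(50.6) = -1.34.
The image is real, inverted and enlarged, on the far side of the lens.

m = -1.34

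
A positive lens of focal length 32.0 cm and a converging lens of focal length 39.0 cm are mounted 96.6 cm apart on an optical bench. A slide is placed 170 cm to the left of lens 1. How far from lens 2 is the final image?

123 cm

Lens 1: 1/d_i1 = 1/f₁ − 1/d_o1 = 1/(32.0) − 1/(170) = 0.02537, so d_i1 = 39.42 cm.
The intermediate image is 39.42 cm to the right of lens 1, which is 96.6 − (39.42) = 57.18 cm to the left of lens 2, so d_o2 = +57.18 cm.
Lens 2: 1/d_i2 = 1/f₂ − 1/d_o2 = 1/(39.0) − 1/(57.18) = 0.008152, so d_i2 = 123 cm.
The final image is real, 123 cm to the right of lens 2 (overall magnification ≈ 0.50).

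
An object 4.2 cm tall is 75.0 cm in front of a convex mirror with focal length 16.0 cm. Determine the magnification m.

m = +0.176

For a convex mirror, f = -16.0 cm.
1/d_i = 1/f − 1/d_o = 1/(-16.00) − 1/(75.0) = -0.07583, so d_i = -13.19 cm.
m = −d_i/d_o = −(-13.19)/(75.0) = +0.176.
The image is virtual, upright and reduced, behind the mirror.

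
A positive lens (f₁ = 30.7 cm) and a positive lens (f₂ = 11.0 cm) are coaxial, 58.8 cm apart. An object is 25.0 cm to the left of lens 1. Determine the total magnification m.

m = -0.325

Lens 1: 1/d_i1 = 1/(30.7) − 1/(25.0) = -0.007427, so d_i1 = -134.6 cm; m₁ = −d_i1/d_o1 = +5.384.
d_o2 = 58.8 − (-134.6) = 193.4 cm.
Lens 2: 1/d_i2 = 1/(11.0) − 1/(193.4) = 0.08574, so d_i2 = 11.66 cm; m₂ = −d_i2/d_o2 = -0.06031.
m = m₁·m₂ = (+5.384)(-0.06031) = -0.325.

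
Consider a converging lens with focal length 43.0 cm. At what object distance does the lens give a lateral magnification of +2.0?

m = −d_i/d_o ⇒ d_i = −m·d_o.
1/f = 1/d_o + 1/d_i = 1/d_o − 1/(m·d_o) = (1 − 1/m)/d_o, so d_o = f(1 − 1/m) = (43.00)(1 − 1/(+2.0)) = 21.5 cm.

21.5 cm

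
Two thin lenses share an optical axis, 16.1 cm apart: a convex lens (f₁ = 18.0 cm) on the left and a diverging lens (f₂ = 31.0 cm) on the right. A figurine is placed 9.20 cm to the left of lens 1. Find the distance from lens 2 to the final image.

Lens 1: 1/d_i1 = 1/f₁ − 1/d_o1 = 1/(18.0) − 1/(9.20) = -0.05314, so d_i1 = -18.82 cm.
The intermediate image is 18.82 cm to the left of lens 1 (virtual), which is 16.1 − (-18.82) = 34.92 cm to the left of lens 2, so d_o2 = +34.92 cm.
Lens 2 is diverging, so f₂ = −31.0 cm.
Lens 2: 1/d_i2 = 1/f₂ − 1/d_o2 = 1/(-31.0) − 1/(34.92) = -0.06089, so d_i2 = -16.4 cm.
The final image is virtual, 16.4 cm to the left of lens 2 (overall magnification ≈ 0.96).

16.4 cm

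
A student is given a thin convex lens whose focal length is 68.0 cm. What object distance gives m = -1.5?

113 cm

m = −d_i/d_o ⇒ d_i = −m·d_o.
1/f = 1/d_o + 1/d_i = 1/d_o − 1/(m·d_o) = (1 − 1/m)/d_o, so d_o = f(1 − 1/m) = (68.00)(1 − 1/(-1.5)) = 113 cm.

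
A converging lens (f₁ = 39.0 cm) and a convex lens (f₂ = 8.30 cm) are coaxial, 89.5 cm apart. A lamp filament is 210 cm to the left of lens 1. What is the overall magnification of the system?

Lens 1: 1/d_i1 = 1/(39.0) − 1/(210) = 0.02088, so d_i1 = 47.89 cm; m₁ = −d_i1/d_o1 = -0.2280.
d_o2 = 89.5 − (47.89) = 41.61 cm.
Lens 2: 1/d_i2 = 1/(8.30) − 1/(41.61) = 0.09645, so d_i2 = 10.37 cm; m₂ = −d_i2/d_o2 = -0.2492.
m = m₁·m₂ = (-0.2280)(-0.2492) = +0.0568.

m = +0.0568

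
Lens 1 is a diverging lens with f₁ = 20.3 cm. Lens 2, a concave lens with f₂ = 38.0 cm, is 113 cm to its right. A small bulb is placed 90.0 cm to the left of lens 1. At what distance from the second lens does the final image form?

29.4 cm

Lens 1 is diverging, so f₁ = −20.3 cm.
Lens 1: 1/d_i1 = 1/f₁ − 1/d_o1 = 1/(-20.3) − 1/(90.0) = -0.06037, so d_i1 = -16.56 cm.
The intermediate image is 16.56 cm to the left of lens 1 (virtual), which is 113 − (-16.56) = 129.6 cm to the left of lens 2, so d_o2 = +129.6 cm.
Lens 2 is diverging, so f₂ = −38.0 cm.
Lens 2: 1/d_i2 = 1/f₂ − 1/d_o2 = 1/(-38.0) − 1/(129.6) = -0.03403, so d_i2 = -29.4 cm.
The final image is virtual, 29.4 cm to the left of lens 2 (overall magnification ≈ 0.042).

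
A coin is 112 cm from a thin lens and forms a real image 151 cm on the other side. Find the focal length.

Real image ⇒ d_i = +151 cm.
1/f = 1/d_o + 1/d_i = 1/(112) + 1/(151) = 0.01555, so f = 64.3 cm.
Since f is positive, the thin lens is converging.

f = 64.3 cm (converging)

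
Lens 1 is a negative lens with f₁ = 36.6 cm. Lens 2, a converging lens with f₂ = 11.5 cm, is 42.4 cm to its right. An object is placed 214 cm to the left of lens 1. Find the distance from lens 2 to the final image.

13.6 cm

Lens 1 is diverging, so f₁ = −36.6 cm.
Lens 1: 1/d_i1 = 1/f₁ − 1/d_o1 = 1/(-36.6) − 1/(214) = -0.03200, so d_i1 = -31.25 cm.
The intermediate image is 31.25 cm to the left of lens 1 (virtual), which is 42.4 − (-31.25) = 73.65 cm to the left of lens 2, so d_o2 = +73.65 cm.
Lens 2: 1/d_i2 = 1/f₂ − 1/d_o2 = 1/(11.5) − 1/(73.65) = 0.07338, so d_i2 = 13.6 cm.
The final image is real, 13.6 cm to the right of lens 2 (overall magnification ≈ -0.027).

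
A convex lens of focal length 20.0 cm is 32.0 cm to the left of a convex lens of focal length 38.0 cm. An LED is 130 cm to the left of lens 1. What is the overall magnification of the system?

m = -0.233

Lens 1: 1/d_i1 = 1/(20.0) − 1/(130) = 0.04231, so d_i1 = 23.64 cm; m₁ = −d_i1/d_o1 = -0.1818.
d_o2 = 32.0 − (23.64) = 8.360 cm.
Lens 2: 1/d_i2 = 1/(38.0) − 1/(8.360) = -0.09330, so d_i2 = -10.72 cm; m₂ = −d_i2/d_o2 = +1.282.
m = m₁·m₂ = (-0.1818)(+1.282) = -0.233.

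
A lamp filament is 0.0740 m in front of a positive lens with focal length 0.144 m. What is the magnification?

m = +2.06

1/d_i = 1/f − 1/d_o = 1/(0.1440) − 1/(0.0740) = -6.569, so d_i = -0.1522 m.
m = −d_i/d_o = −(-0.1522)/(0.0740) = +2.06.
The image is virtual, upright and enlarged, on the same side as the object.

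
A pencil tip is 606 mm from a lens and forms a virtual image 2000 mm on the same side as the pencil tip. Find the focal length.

f = 869 mm (converging)

Virtual image ⇒ d_i = −2000 mm.
1/f = 1/d_o + 1/d_i = 1/(606) + 1/(-2000) = 0.001150, so f = 869 mm.
Since f is positive, the lens is converging.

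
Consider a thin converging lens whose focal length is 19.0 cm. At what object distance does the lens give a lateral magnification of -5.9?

22.2 cm

m = −d_i/d_o ⇒ d_i = −m·d_o.
1/f = 1/d_o + 1/d_i = 1/d_o − 1/(m·d_o) = (1 − 1/m)/d_o, so d_o = f(1 − 1/m) = (19.00)(1 − 1/(-5.9)) = 22.2 cm.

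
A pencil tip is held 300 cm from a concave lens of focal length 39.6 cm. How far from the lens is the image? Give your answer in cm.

For a concave lens, f = -39.6 cm.
Lens equation: 1/s_i = 1/f − 1/s_o = 1/(-39.60) − 1/(300) = -0.02525 − 0.003333 = -0.02859, so s_i = -35.0 cm.
The image is virtual, upright and reduced, on the same side as the object.

35.0 cm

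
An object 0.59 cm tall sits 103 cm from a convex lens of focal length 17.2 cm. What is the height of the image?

0.118 cm

1/d_i = 1/f − 1/d_o = 1/(17.20) − 1/(103) = 0.04843, so d_i = 20.65 cm.
m = −d_i/d_o = -0.2005.
|h_i| = |m|·h_o = 0.2005 × 0.59 = 0.118 cm. The image is real, inverted and reduced, on the far side of the lens.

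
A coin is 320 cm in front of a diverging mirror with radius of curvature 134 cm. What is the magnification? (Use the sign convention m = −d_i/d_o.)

m = +0.173

f = R/2 = 134/2 = 67.00 cm; for a diverging mirror, f = -67.00 cm.
1/d_i = 1/f − 1/d_o = 1/(-67.00) − 1/(320) = -0.01805, so d_i = -55.40 cm.
m = −d_i/d_o = −(-55.40)/(320) = +0.173.
The image is virtual, upright and reduced, behind the mirror.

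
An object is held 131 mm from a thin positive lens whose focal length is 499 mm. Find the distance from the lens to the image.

178 mm

Lens equation: 1/v = 1/f − 1/u = 1/(499.0) − 1/(131) = 0.002004 − 0.007634 = -0.005630, so v = -178 mm.
The image is virtual, upright and enlarged, on the same side as the object.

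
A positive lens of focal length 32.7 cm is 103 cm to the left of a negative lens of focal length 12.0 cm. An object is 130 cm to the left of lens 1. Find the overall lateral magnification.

Lens 1: 1/d_i1 = 1/(32.7) − 1/(130) = 0.02289, so d_i1 = 43.69 cm; m₁ = −d_i1/d_o1 = -0.3361.
d_o2 = 103 − (43.69) = 59.31 cm.
f₂ = −12.0 cm (diverging).
Lens 2: 1/d_i2 = 1/(-12.0) − 1/(59.31) = -0.1002, so d_i2 = -9.981 cm; m₂ = −d_i2/d_o2 = +0.1683.
m = m₁·m₂ = (-0.3361)(+0.1683) = -0.0566.

m = -0.0566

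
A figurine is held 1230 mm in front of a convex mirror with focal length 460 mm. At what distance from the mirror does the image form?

335 mm

For a convex mirror, f = -460 mm.
Mirror equation: 1/q = 1/f − 1/p = 1/(-460.0) − 1/(1230) = -0.002174 − 0.0008130 = -0.002987, so q = -335 mm.
The image is virtual, upright and reduced, behind the mirror.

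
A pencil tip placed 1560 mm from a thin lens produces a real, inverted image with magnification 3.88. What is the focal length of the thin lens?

m = −d_i/d_o ⇒ d_i = −m·d_o = −(-3.88)·(1560) = 6053 mm.
1/f = 1/d_o + 1/d_i = 1/(1560) + 1/(6053) = 0.0008062, so f = 1240 mm.
Since f is positive, the thin lens is converging.

f = 1240 mm (converging)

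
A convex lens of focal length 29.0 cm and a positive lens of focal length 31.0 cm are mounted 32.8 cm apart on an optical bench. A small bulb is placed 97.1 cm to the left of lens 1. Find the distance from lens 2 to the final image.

6.70 cm

Lens 1: 1/d_i1 = 1/f₁ − 1/d_o1 = 1/(29.0) − 1/(97.1) = 0.02418, so d_i1 = 41.35 cm.
The intermediate image is 41.35 cm to the right of lens 1, which lies 8.550 cm to the right of lens 2 — a virtual object — so d_o2 = −8.550 cm.
Lens 2: 1/d_i2 = 1/f₂ − 1/d_o2 = 1/(31.0) − 1/(-8.550) = 0.1492, so d_i2 = 6.70 cm.
The final image is real, 6.70 cm to the right of lens 2 (overall magnification ≈ -0.33).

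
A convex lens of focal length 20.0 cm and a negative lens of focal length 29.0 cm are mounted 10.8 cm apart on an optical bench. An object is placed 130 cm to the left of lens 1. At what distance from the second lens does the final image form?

23.0 cm

Lens 1: 1/d_i1 = 1/f₁ − 1/d_o1 = 1/(20.0) − 1/(130) = 0.04231, so d_i1 = 23.64 cm.
The intermediate image is 23.64 cm to the right of lens 1, which lies 12.84 cm to the right of lens 2 — a virtual object — so d_o2 = −12.84 cm.
Lens 2 is diverging, so f₂ = −29.0 cm.
Lens 2: 1/d_i2 = 1/f₂ − 1/d_o2 = 1/(-29.0) − 1/(-12.84) = 0.04340, so d_i2 = 23.0 cm.
The final image is real, 23.0 cm to the right of lens 2 (overall magnification ≈ -0.33).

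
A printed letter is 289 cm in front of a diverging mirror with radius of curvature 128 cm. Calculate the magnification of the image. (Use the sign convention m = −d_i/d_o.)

f = R/2 = 128/2 = 64.00 cm; for a diverging mirror, f = -64.00 cm.
1/d_i = 1/f − 1/d_o = 1/(-64.00) − 1/(289) = -0.01909, so d_i = -52.40 cm.
m = −d_i/d_o = −(-52.40)/(289) = +0.181.
The image is virtual, upright and reduced, behind the mirror.

m = +0.181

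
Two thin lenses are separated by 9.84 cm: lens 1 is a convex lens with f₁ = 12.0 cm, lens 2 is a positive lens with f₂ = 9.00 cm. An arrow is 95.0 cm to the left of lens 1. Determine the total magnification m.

Lens 1: 1/d_i1 = 1/(12.0) − 1/(95.0) = 0.07281, so d_i1 = 13.73 cm; m₁ = −d_i1/d_o1 = -0.1445.
d_o2 = 9.84 − (13.73) = -3.890 cm (virtual object).
Lens 2: 1/d_i2 = 1/(9.00) − 1/(-3.890) = 0.3682, so d_i2 = 2.716 cm; m₂ = −d_i2/d_o2 = +0.6982.
m = m₁·m₂ = (-0.1445)(+0.6982) = -0.101.

m = -0.101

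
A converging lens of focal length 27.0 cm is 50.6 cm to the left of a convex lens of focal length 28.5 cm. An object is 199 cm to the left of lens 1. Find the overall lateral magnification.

Lens 1: 1/d_i1 = 1/(27.0) − 1/(199) = 0.03201, so d_i1 = 31.24 cm; m₁ = −d_i1/d_o1 = -0.1570.
d_o2 = 50.6 − (31.24) = 19.36 cm.
Lens 2: 1/d_i2 = 1/(28.5) − 1/(19.36) = -0.01657, so d_i2 = -60.37 cm; m₂ = −d_i2/d_o2 = +3.118.
m = m₁·m₂ = (-0.1570)(+3.118) = -0.490.

m = -0.490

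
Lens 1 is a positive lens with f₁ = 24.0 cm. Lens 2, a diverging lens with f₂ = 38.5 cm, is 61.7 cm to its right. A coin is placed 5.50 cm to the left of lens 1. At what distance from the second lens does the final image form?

24.7 cm

Lens 1: 1/d_i1 = 1/f₁ − 1/d_o1 = 1/(24.0) − 1/(5.50) = -0.1402, so d_i1 = -7.135 cm.
The intermediate image is 7.135 cm to the left of lens 1 (virtual), which is 61.7 − (-7.135) = 68.84 cm to the left of lens 2, so d_o2 = +68.84 cm.
Lens 2 is diverging, so f₂ = −38.5 cm.
Lens 2: 1/d_i2 = 1/f₂ − 1/d_o2 = 1/(-38.5) − 1/(68.84) = -0.04050, so d_i2 = -24.7 cm.
The final image is virtual, 24.7 cm to the left of lens 2 (overall magnification ≈ 0.47).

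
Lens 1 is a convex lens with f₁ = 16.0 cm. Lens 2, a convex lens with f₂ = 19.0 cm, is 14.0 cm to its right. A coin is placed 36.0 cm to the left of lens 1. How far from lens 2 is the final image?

8.32 cm

Lens 1: 1/d_i1 = 1/f₁ − 1/d_o1 = 1/(16.0) − 1/(36.0) = 0.03472, so d_i1 = 28.80 cm.
The intermediate image is 28.80 cm to the right of lens 1, which lies 14.80 cm to the right of lens 2 — a virtual object — so d_o2 = −14.80 cm.
Lens 2: 1/d_i2 = 1/f₂ − 1/d_o2 = 1/(19.0) − 1/(-14.80) = 0.1202, so d_i2 = 8.32 cm.
The final image is real, 8.32 cm to the right of lens 2 (overall magnification ≈ -0.45).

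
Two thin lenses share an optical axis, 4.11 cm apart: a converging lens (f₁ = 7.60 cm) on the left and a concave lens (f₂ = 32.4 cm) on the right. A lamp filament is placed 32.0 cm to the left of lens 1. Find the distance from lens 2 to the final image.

Lens 1: 1/d_i1 = 1/f₁ − 1/d_o1 = 1/(7.60) − 1/(32.0) = 0.1003, so d_i1 = 9.967 cm.
The intermediate image is 9.967 cm to the right of lens 1, which lies 5.857 cm to the right of lens 2 — a virtual object — so d_o2 = −5.857 cm.
Lens 2 is diverging, so f₂ = −32.4 cm.
Lens 2: 1/d_i2 = 1/f₂ − 1/d_o2 = 1/(-32.4) − 1/(-5.857) = 0.1399, so d_i2 = 7.15 cm.
The final image is real, 7.15 cm to the right of lens 2 (overall magnification ≈ -0.38).

7.15 cm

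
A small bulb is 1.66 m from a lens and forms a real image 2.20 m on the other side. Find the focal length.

f = 0.946 m (converging)

Real image ⇒ d_i = +2.20 m.
1/f = 1/d_o + 1/d_i = 1/(1.66) + 1/(2.20) = 1.057, so f = 0.946 m.
Since f is positive, the lens is converging.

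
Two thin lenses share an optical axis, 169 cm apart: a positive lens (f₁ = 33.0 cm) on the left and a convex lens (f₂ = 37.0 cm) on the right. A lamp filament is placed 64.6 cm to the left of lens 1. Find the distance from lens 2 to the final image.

58.2 cm

Lens 1: 1/d_i1 = 1/f₁ − 1/d_o1 = 1/(33.0) − 1/(64.6) = 0.01482, so d_i1 = 67.46 cm.
The intermediate image is 67.46 cm to the right of lens 1, which is 169 − (67.46) = 101.5 cm to the left of lens 2, so d_o2 = +101.5 cm.
Lens 2: 1/d_i2 = 1/f₂ − 1/d_o2 = 1/(37.0) − 1/(101.5) = 0.01717, so d_i2 = 58.2 cm.
The final image is real, 58.2 cm to the right of lens 2 (overall magnification ≈ 0.60).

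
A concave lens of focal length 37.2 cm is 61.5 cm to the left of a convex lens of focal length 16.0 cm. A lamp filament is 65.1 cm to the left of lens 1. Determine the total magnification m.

m = -0.0841

f₁ = −37.2 cm (diverging).
Lens 1: 1/d_i1 = 1/(-37.2) − 1/(65.1) = -0.04224, so d_i1 = -23.67 cm; m₁ = −d_i1/d_o1 = +0.3636.
d_o2 = 61.5 − (-23.67) = 85.17 cm.
Lens 2: 1/d_i2 = 1/(16.0) − 1/(85.17) = 0.05076, so d_i2 = 19.70 cm; m₂ = −d_i2/d_o2 = -0.2313.
m = m₁·m₂ = (+0.3636)(-0.2313) = -0.0841.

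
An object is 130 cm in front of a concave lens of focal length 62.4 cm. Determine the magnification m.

For a concave lens, f = -62.4 cm.
1/d_i = 1/f − 1/d_o = 1/(-62.40) − 1/(130) = -0.02372, so d_i = -42.16 cm.
m = −d_i/d_o = −(-42.16)/(130) = +0.324.
The image is virtual, upright and reduced, on the same side as the object.

m = +0.324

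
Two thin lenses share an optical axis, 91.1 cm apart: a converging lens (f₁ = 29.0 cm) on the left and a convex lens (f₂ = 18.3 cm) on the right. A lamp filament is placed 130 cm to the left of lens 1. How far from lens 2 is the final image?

27.7 cm

Lens 1: 1/d_i1 = 1/f₁ − 1/d_o1 = 1/(29.0) − 1/(130) = 0.02679, so d_i1 = 37.33 cm.
The intermediate image is 37.33 cm to the right of lens 1, which is 91.1 − (37.33) = 53.77 cm to the left of lens 2, so d_o2 = +53.77 cm.
Lens 2: 1/d_i2 = 1/f₂ − 1/d_o2 = 1/(18.3) − 1/(53.77) = 0.03605, so d_i2 = 27.7 cm.
The final image is real, 27.7 cm to the right of lens 2 (overall magnification ≈ 0.15).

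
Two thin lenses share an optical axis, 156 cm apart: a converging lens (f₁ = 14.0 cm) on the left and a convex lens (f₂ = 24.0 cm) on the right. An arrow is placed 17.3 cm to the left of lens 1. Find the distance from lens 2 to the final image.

Lens 1: 1/d_i1 = 1/f₁ − 1/d_o1 = 1/(14.0) − 1/(17.3) = 0.01363, so d_i1 = 73.39 cm.
The intermediate image is 73.39 cm to the right of lens 1, which is 156 − (73.39) = 82.61 cm to the left of lens 2, so d_o2 = +82.61 cm.
Lens 2: 1/d_i2 = 1/f₂ − 1/d_o2 = 1/(24.0) − 1/(82.61) = 0.02956, so d_i2 = 33.8 cm.
The final image is real, 33.8 cm to the right of lens 2 (overall magnification ≈ 1.7).

33.8 cm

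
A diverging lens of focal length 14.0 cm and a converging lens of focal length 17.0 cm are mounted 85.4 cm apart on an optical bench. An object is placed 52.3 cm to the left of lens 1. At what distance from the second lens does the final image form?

Lens 1 is diverging, so f₁ = −14.0 cm.
Lens 1: 1/d_i1 = 1/f₁ − 1/d_o1 = 1/(-14.0) − 1/(52.3) = -0.09055, so d_i1 = -11.04 cm.
The intermediate image is 11.04 cm to the left of lens 1 (virtual), which is 85.4 − (-11.04) = 96.44 cm to the left of lens 2, so d_o2 = +96.44 cm.
Lens 2: 1/d_i2 = 1/f₂ − 1/d_o2 = 1/(17.0) − 1/(96.44) = 0.04845, so d_i2 = 20.6 cm.
The final image is real, 20.6 cm to the right of lens 2 (overall magnification ≈ -0.045).

20.6 cm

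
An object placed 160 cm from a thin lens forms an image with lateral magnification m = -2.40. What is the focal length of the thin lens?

f = 113 cm (converging)

m = −d_i/d_o ⇒ d_i = −m·d_o = −(-2.40)·(160) = 384.0 cm.
1/f = 1/d_o + 1/d_i = 1/(160) + 1/(384.0) = 0.008854, so f = 113 cm.
Since f is positive, the thin lens is converging.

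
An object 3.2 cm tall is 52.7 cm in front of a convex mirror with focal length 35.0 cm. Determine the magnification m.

m = +0.399

For a convex mirror, f = -35.0 cm.
1/d_i = 1/f − 1/d_o = 1/(-35.00) − 1/(52.7) = -0.04755, so d_i = -21.03 cm.
m = −d_i/d_o = −(-21.03)/(52.7) = +0.399.
The image is virtual, upright and reduced, behind the mirror.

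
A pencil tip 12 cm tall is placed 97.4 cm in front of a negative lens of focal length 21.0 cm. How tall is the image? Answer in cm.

2.13 cm

For a negative lens, f = -21.0 cm.
1/d_i = 1/f − 1/d_o = 1/(-21.00) − 1/(97.4) = -0.05789, so d_i = -17.28 cm.
m = −d_i/d_o = +0.1774.
|h_i| = |m|·h_o = 0.1774 × 12 = 2.13 cm. The image is virtual, upright and reduced, on the same side as the object.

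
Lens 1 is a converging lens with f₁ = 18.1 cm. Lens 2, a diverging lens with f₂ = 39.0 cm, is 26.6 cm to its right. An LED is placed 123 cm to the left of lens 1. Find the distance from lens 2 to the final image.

Lens 1: 1/d_i1 = 1/f₁ − 1/d_o1 = 1/(18.1) − 1/(123) = 0.04712, so d_i1 = 21.22 cm.
The intermediate image is 21.22 cm to the right of lens 1, which is 26.6 − (21.22) = 5.380 cm to the left of lens 2, so d_o2 = +5.380 cm.
Lens 2 is diverging, so f₂ = −39.0 cm.
Lens 2: 1/d_i2 = 1/f₂ − 1/d_o2 = 1/(-39.0) − 1/(5.380) = -0.2115, so d_i2 = -4.73 cm.
The final image is virtual, 4.73 cm to the left of lens 2 (overall magnification ≈ -0.15).

4.73 cm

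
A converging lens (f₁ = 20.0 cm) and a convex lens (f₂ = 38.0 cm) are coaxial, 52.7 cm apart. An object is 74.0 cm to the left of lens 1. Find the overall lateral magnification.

m = -1.11

Lens 1: 1/d_i1 = 1/(20.0) − 1/(74.0) = 0.03649, so d_i1 = 27.41 cm; m₁ = −d_i1/d_o1 = -0.3704.
d_o2 = 52.7 − (27.41) = 25.29 cm.
Lens 2: 1/d_i2 = 1/(38.0) − 1/(25.29) = -0.01323, so d_i2 = -75.61 cm; m₂ = −d_i2/d_o2 = +2.990.
m = m₁·m₂ = (-0.3704)(+2.990) = -1.11.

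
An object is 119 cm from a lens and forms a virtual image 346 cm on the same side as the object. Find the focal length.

Virtual image ⇒ d_i = −346 cm.
1/f = 1/d_o + 1/d_i = 1/(119) + 1/(-346) = 0.005513, so f = 181 cm.
Since f is positive, the lens is converging.

f = 181 cm (converging)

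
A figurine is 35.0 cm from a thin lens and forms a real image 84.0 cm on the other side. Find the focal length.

Real image ⇒ d_i = +84.0 cm.
1/f = 1/d_o + 1/d_i = 1/(35.0) + 1/(84.0) = 0.04048, so f = 24.7 cm.
Since f is positive, the thin lens is converging.

f = 24.7 cm (converging)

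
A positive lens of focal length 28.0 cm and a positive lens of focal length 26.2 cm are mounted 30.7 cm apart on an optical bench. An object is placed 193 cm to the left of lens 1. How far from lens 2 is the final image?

1.90 cm

Lens 1: 1/d_i1 = 1/f₁ − 1/d_o1 = 1/(28.0) − 1/(193) = 0.03053, so d_i1 = 32.75 cm.
The intermediate image is 32.75 cm to the right of lens 1, which lies 2.050 cm to the right of lens 2 — a virtual object — so d_o2 = −2.050 cm.
Lens 2: 1/d_i2 = 1/f₂ − 1/d_o2 = 1/(26.2) − 1/(-2.050) = 0.5260, so d_i2 = 1.90 cm.
The final image is real, 1.90 cm to the right of lens 2 (overall magnification ≈ -0.16).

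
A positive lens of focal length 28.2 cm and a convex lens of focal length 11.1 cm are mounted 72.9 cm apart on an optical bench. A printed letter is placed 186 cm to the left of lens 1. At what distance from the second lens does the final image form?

15.4 cm

Lens 1: 1/d_i1 = 1/f₁ − 1/d_o1 = 1/(28.2) − 1/(186) = 0.03008, so d_i1 = 33.24 cm.
The intermediate image is 33.24 cm to the right of lens 1, which is 72.9 − (33.24) = 39.66 cm to the left of lens 2, so d_o2 = +39.66 cm.
Lens 2: 1/d_i2 = 1/f₂ − 1/d_o2 = 1/(11.1) − 1/(39.66) = 0.06488, so d_i2 = 15.4 cm.
The final image is real, 15.4 cm to the right of lens 2 (overall magnification ≈ 0.069).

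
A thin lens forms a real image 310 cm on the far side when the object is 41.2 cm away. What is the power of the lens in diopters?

P = +2.75 D

d_i = +310 cm.
1/f = 1/d_o + 1/d_i = 1/(41.2) + 1/(310) = 0.02750 cm⁻¹.
f = 36.37 cm = 0.3637 m, so P = 1/f = +2.75 D.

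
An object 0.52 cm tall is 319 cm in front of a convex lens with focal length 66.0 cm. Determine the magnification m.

1/d_i = 1/f − 1/d_o = 1/(66.00) − 1/(319) = 0.01202, so d_i = 83.22 cm.
m = −d_i/d_o = −(83.22)/(319) = -0.261.
The image is real, inverted and reduced, on the far side of the lens.

m = -0.261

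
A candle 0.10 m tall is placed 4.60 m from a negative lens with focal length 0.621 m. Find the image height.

0.0119 m

For a negative lens, f = -0.621 m.
1/d_i = 1/f − 1/d_o = 1/(-0.6210) − 1/(4.60) = -1.828, so d_i = -0.5471 m.
m = −d_i/d_o = +0.1189.
|h_i| = |m|·h_o = 0.1189 × 0.10 = 0.0119 m. The image is virtual, upright and reduced, on the same side as the object.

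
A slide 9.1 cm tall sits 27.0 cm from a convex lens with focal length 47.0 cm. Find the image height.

1/d_i = 1/f − 1/d_o = 1/(47.00) − 1/(27.0) = -0.01576, so d_i = -63.45 cm.
m = −d_i/d_o = +2.350.
|h_i| = |m|·h_o = 2.350 × 9.1 = 21.4 cm. The image is virtual, upright and enlarged, on the same side as the object.

21.4 cm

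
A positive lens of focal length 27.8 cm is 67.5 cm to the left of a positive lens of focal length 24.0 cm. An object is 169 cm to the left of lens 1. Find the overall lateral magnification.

Lens 1: 1/d_i1 = 1/(27.8) − 1/(169) = 0.03005, so d_i1 = 33.27 cm; m₁ = −d_i1/d_o1 = -0.1969.
d_o2 = 67.5 − (33.27) = 34.23 cm.
Lens 2: 1/d_i2 = 1/(24.0) − 1/(34.23) = 0.01245, so d_i2 = 80.30 cm; m₂ = −d_i2/d_o2 = -2.346.
m = m₁·m₂ = (-0.1969)(-2.346) = +0.462.

m = +0.462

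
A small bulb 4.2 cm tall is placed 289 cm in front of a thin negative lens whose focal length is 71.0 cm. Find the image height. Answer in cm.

0.828 cm

For a negative lens, f = -71.0 cm.
1/d_i = 1/f − 1/d_o = 1/(-71.00) − 1/(289) = -0.01754, so d_i = -57.00 cm.
m = −d_i/d_o = +0.1972.
|h_i| = |m|·h_o = 0.1972 × 4.2 = 0.828 cm. The image is virtual, upright and reduced, on the same side as the object.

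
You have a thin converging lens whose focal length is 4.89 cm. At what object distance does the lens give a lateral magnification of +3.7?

3.57 cm

m = −d_i/d_o ⇒ d_i = −m·d_o.
1/f = 1/d_o + 1/d_i = 1/d_o − 1/(m·d_o) = (1 − 1/m)/d_o, so d_o = f(1 − 1/m) = (4.890)(1 − 1/(+3.7)) = 3.57 cm.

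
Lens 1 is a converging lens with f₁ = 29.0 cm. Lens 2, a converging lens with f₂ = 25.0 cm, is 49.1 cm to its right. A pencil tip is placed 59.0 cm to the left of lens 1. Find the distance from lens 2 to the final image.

6.02 cm

Lens 1: 1/d_i1 = 1/f₁ − 1/d_o1 = 1/(29.0) − 1/(59.0) = 0.01753, so d_i1 = 57.03 cm.
The intermediate image is 57.03 cm to the right of lens 1, which lies 7.930 cm to the right of lens 2 — a virtual object — so d_o2 = −7.930 cm.
Lens 2: 1/d_i2 = 1/f₂ − 1/d_o2 = 1/(25.0) − 1/(-7.930) = 0.1661, so d_i2 = 6.02 cm.
The final image is real, 6.02 cm to the right of lens 2 (overall magnification ≈ -0.73).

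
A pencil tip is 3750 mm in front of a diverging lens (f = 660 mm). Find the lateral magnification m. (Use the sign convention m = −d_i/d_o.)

m = +0.150

For a diverging lens, f = -660 mm.
1/d_i = 1/f − 1/d_o = 1/(-660.0) − 1/(3750) = -0.001782, so d_i = -561.2 mm.
m = −d_i/d_o = −(-561.2)/(3750) = +0.150.
The image is virtual, upright and reduced, on the same side as the object.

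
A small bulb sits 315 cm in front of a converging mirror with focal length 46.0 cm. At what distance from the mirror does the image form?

Mirror equation: 1/q = 1/f − 1/p = 1/(46.00) − 1/(315) = 0.02174 − 0.003175 = 0.01856, so q = 53.9 cm.
The image is real, inverted and reduced, in front of the mirror.

53.9 cm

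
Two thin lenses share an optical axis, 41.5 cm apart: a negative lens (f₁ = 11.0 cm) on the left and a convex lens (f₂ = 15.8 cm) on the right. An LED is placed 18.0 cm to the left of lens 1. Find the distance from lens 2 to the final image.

23.5 cm

Lens 1 is diverging, so f₁ = −11.0 cm.
Lens 1: 1/d_i1 = 1/f₁ − 1/d_o1 = 1/(-11.0) − 1/(18.0) = -0.1465, so d_i1 = -6.828 cm.
The intermediate image is 6.828 cm to the left of lens 1 (virtual), which is 41.5 − (-6.828) = 48.33 cm to the left of lens 2, so d_o2 = +48.33 cm.
Lens 2: 1/d_i2 = 1/f₂ − 1/d_o2 = 1/(15.8) − 1/(48.33) = 0.04260, so d_i2 = 23.5 cm.
The final image is real, 23.5 cm to the right of lens 2 (overall magnification ≈ -0.18).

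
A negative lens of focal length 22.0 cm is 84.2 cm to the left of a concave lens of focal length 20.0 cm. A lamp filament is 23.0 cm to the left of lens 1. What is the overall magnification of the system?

f₁ = −22.0 cm (diverging).
Lens 1: 1/d_i1 = 1/(-22.0) − 1/(23.0) = -0.08893, so d_i1 = -11.24 cm; m₁ = −d_i1/d_o1 = +0.4887.
d_o2 = 84.2 − (-11.24) = 95.44 cm.
f₂ = −20.0 cm (diverging).
Lens 2: 1/d_i2 = 1/(-20.0) − 1/(95.44) = -0.06048, so d_i2 = -16.53 cm; m₂ = −d_i2/d_o2 = +0.1733.
m = m₁·m₂ = (+0.4887)(+0.1733) = +0.0847.

m = +0.0847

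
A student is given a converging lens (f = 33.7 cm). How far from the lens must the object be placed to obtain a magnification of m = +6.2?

m = −d_i/d_o ⇒ d_i = −m·d_o.
1/f = 1/d_o + 1/d_i = 1/d_o − 1/(m·d_o) = (1 − 1/m)/d_o, so d_o = f(1 − 1/m) = (33.70)(1 − 1/(+6.2)) = 28.3 cm.

28.3 cm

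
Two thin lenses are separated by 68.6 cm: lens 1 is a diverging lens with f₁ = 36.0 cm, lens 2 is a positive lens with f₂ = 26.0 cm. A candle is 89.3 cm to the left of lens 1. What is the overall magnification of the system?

m = -0.109

f₁ = −36.0 cm (diverging).
Lens 1: 1/d_i1 = 1/(-36.0) − 1/(89.3) = -0.03898, so d_i1 = -25.66 cm; m₁ = −d_i1/d_o1 = +0.2873.
d_o2 = 68.6 − (-25.66) = 94.26 cm.
Lens 2: 1/d_i2 = 1/(26.0) − 1/(94.26) = 0.02785, so d_i2 = 35.90 cm; m₂ = −d_i2/d_o2 = -0.3809.
m = m₁·m₂ = (+0.2873)(-0.3809) = -0.109.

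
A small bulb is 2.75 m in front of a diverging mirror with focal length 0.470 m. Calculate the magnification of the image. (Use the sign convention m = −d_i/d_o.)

For a diverging mirror, f = -0.470 m.
1/d_i = 1/f − 1/d_o = 1/(-0.4700) − 1/(2.75) = -2.491, so d_i = -0.4014 m.
m = −d_i/d_o = −(-0.4014)/(2.75) = +0.146.
The image is virtual, upright and reduced, behind the mirror.

m = +0.146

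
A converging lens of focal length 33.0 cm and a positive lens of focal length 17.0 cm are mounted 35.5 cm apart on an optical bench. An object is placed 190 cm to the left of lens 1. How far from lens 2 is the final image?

3.52 cm

Lens 1: 1/d_i1 = 1/f₁ − 1/d_o1 = 1/(33.0) − 1/(190) = 0.02504, so d_i1 = 39.94 cm.
The intermediate image is 39.94 cm to the right of lens 1, which lies 4.440 cm to the right of lens 2 — a virtual object — so d_o2 = −4.440 cm.
Lens 2: 1/d_i2 = 1/f₂ − 1/d_o2 = 1/(17.0) − 1/(-4.440) = 0.2840, so d_i2 = 3.52 cm.
The final image is real, 3.52 cm to the right of lens 2 (overall magnification ≈ -0.17).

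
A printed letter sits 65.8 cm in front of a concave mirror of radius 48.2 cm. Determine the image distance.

f = R/2 = 48.2/2 = 24.10 cm.
Mirror equation: 1/v = 1/f − 1/u = 1/(24.10) − 1/(65.8) = 0.04149 − 0.01520 = 0.02630, so v = 38.0 cm.
The image is real, inverted and reduced, in front of the mirror.

38.0 cm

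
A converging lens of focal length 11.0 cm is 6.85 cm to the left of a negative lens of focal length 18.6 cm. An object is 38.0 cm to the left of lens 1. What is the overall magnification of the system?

m = -0.760

Lens 1: 1/d_i1 = 1/(11.0) − 1/(38.0) = 0.06459, so d_i1 = 15.48 cm; m₁ = −d_i1/d_o1 = -0.4074.
d_o2 = 6.85 − (15.48) = -8.630 cm (virtual object).
f₂ = −18.6 cm (diverging).
Lens 2: 1/d_i2 = 1/(-18.6) − 1/(-8.630) = 0.06211, so d_i2 = 16.10 cm; m₂ = −d_i2/d_o2 = +1.866.
m = m₁·m₂ = (-0.4074)(+1.866) = -0.760.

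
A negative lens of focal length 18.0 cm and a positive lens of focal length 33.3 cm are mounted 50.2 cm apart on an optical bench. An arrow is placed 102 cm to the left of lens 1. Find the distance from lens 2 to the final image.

Lens 1 is diverging, so f₁ = −18.0 cm.
Lens 1: 1/d_i1 = 1/f₁ − 1/d_o1 = 1/(-18.0) − 1/(102) = -0.06536, so d_i1 = -15.30 cm.
The intermediate image is 15.30 cm to the left of lens 1 (virtual), which is 50.2 − (-15.30) = 65.50 cm to the left of lens 2, so d_o2 = +65.50 cm.
Lens 2: 1/d_i2 = 1/f₂ − 1/d_o2 = 1/(33.3) − 1/(65.50) = 0.01476, so d_i2 = 67.7 cm.
The final image is real, 67.7 cm to the right of lens 2 (overall magnification ≈ -0.16).

67.7 cm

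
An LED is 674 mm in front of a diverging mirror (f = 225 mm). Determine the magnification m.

For a diverging mirror, f = -225 mm.
1/d_i = 1/f − 1/d_o = 1/(-225.0) − 1/(674) = -0.005928, so d_i = -168.7 mm.
m = −d_i/d_o = −(-168.7)/(674) = +0.250.
The image is virtual, upright and reduced, behind the mirror.

m = +0.250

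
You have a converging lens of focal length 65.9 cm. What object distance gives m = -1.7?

105 cm

m = −d_i/d_o ⇒ d_i = −m·d_o.
1/f = 1/d_o + 1/d_i = 1/d_o − 1/(m·d_o) = (1 − 1/m)/d_o, so d_o = f(1 − 1/m) = (65.90)(1 − 1/(-1.7)) = 105 cm.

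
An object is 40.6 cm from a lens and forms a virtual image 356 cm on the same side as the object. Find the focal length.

Virtual image ⇒ d_i = −356 cm.
1/f = 1/d_o + 1/d_i = 1/(40.6) + 1/(-356) = 0.02182, so f = 45.8 cm.
Since f is positive, the lens is converging.

f = 45.8 cm (converging)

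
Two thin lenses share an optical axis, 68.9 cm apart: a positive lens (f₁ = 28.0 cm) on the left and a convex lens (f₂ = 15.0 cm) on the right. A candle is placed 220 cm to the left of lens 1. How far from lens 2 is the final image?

25.3 cm

Lens 1: 1/d_i1 = 1/f₁ − 1/d_o1 = 1/(28.0) − 1/(220) = 0.03117, so d_i1 = 32.08 cm.
The intermediate image is 32.08 cm to the right of lens 1, which is 68.9 − (32.08) = 36.82 cm to the left of lens 2, so d_o2 = +36.82 cm.
Lens 2: 1/d_i2 = 1/f₂ − 1/d_o2 = 1/(15.0) − 1/(36.82) = 0.03951, so d_i2 = 25.3 cm.
The final image is real, 25.3 cm to the right of lens 2 (overall magnification ≈ 0.10).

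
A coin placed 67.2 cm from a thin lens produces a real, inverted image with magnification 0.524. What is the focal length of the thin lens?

f = 23.1 cm (converging)

m = −d_i/d_o ⇒ d_i = −m·d_o = −(-0.524)·(67.2) = 35.21 cm.
1/f = 1/d_o + 1/d_i = 1/(67.2) + 1/(35.21) = 0.04328, so f = 23.1 cm.
Since f is positive, the thin lens is converging.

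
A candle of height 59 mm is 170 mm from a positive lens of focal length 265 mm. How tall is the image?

165 mm

1/d_i = 1/f − 1/d_o = 1/(265.0) − 1/(170) = -0.002109, so d_i = -474.2 mm.
m = −d_i/d_o = +2.789.
|h_i| = |m|·h_o = 2.789 × 59 = 165 mm. The image is virtual, upright and enlarged, on the same side as the object.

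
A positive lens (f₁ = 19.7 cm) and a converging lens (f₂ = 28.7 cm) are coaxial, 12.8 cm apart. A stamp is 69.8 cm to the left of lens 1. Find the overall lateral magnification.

Lens 1: 1/d_i1 = 1/(19.7) − 1/(69.8) = 0.03643, so d_i1 = 27.45 cm; m₁ = −d_i1/d_o1 = -0.3933.
d_o2 = 12.8 − (27.45) = -14.65 cm (virtual object).
Lens 2: 1/d_i2 = 1/(28.7) − 1/(-14.65) = 0.1031, so d_i2 = 9.699 cm; m₂ = −d_i2/d_o2 = +0.6621.
m = m₁·m₂ = (-0.3933)(+0.6621) = -0.260.

m = -0.260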